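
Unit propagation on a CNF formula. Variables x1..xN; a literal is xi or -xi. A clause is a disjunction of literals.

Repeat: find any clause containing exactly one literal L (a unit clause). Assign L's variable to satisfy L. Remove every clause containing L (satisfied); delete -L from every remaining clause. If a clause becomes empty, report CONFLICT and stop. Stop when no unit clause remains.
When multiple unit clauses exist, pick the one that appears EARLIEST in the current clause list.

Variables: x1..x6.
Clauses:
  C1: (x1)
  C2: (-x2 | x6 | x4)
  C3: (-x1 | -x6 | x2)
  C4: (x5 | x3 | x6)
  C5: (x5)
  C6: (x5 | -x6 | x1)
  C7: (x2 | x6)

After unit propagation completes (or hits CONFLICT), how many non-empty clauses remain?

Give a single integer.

Answer: 3

Derivation:
unit clause [1] forces x1=T; simplify:
  drop -1 from [-1, -6, 2] -> [-6, 2]
  satisfied 2 clause(s); 5 remain; assigned so far: [1]
unit clause [5] forces x5=T; simplify:
  satisfied 2 clause(s); 3 remain; assigned so far: [1, 5]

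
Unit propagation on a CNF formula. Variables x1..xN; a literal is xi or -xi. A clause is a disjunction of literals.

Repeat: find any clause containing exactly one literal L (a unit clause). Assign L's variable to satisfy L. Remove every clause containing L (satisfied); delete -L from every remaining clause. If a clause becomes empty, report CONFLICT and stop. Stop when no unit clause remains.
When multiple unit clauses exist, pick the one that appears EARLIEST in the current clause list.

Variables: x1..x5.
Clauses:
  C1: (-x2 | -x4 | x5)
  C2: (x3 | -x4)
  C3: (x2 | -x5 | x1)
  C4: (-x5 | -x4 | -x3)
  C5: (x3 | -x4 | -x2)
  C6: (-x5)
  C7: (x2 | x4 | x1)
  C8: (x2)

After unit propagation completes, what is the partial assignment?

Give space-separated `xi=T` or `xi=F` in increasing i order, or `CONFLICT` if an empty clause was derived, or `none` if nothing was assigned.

unit clause [-5] forces x5=F; simplify:
  drop 5 from [-2, -4, 5] -> [-2, -4]
  satisfied 3 clause(s); 5 remain; assigned so far: [5]
unit clause [2] forces x2=T; simplify:
  drop -2 from [-2, -4] -> [-4]
  drop -2 from [3, -4, -2] -> [3, -4]
  satisfied 2 clause(s); 3 remain; assigned so far: [2, 5]
unit clause [-4] forces x4=F; simplify:
  satisfied 3 clause(s); 0 remain; assigned so far: [2, 4, 5]

Answer: x2=T x4=F x5=F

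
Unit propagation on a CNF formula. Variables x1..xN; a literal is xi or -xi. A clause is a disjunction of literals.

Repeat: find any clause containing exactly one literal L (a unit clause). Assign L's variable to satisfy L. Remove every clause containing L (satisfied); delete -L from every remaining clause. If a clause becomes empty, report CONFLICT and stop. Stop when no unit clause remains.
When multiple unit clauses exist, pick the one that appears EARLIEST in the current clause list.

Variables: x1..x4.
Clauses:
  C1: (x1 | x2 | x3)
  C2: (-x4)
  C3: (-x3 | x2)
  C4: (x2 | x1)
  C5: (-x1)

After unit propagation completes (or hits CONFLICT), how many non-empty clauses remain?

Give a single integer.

unit clause [-4] forces x4=F; simplify:
  satisfied 1 clause(s); 4 remain; assigned so far: [4]
unit clause [-1] forces x1=F; simplify:
  drop 1 from [1, 2, 3] -> [2, 3]
  drop 1 from [2, 1] -> [2]
  satisfied 1 clause(s); 3 remain; assigned so far: [1, 4]
unit clause [2] forces x2=T; simplify:
  satisfied 3 clause(s); 0 remain; assigned so far: [1, 2, 4]

Answer: 0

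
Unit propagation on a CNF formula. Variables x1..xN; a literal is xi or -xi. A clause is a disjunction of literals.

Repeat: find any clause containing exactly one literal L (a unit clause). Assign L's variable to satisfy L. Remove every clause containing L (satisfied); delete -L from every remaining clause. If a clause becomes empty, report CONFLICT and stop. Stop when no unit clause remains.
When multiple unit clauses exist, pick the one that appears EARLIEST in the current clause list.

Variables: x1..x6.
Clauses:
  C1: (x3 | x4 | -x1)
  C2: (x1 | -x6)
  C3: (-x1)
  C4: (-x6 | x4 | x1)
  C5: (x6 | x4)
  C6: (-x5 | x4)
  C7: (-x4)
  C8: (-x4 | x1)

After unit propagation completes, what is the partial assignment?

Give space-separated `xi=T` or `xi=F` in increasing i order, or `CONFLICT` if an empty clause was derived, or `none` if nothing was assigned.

unit clause [-1] forces x1=F; simplify:
  drop 1 from [1, -6] -> [-6]
  drop 1 from [-6, 4, 1] -> [-6, 4]
  drop 1 from [-4, 1] -> [-4]
  satisfied 2 clause(s); 6 remain; assigned so far: [1]
unit clause [-6] forces x6=F; simplify:
  drop 6 from [6, 4] -> [4]
  satisfied 2 clause(s); 4 remain; assigned so far: [1, 6]
unit clause [4] forces x4=T; simplify:
  drop -4 from [-4] -> [] (empty!)
  drop -4 from [-4] -> [] (empty!)
  satisfied 2 clause(s); 2 remain; assigned so far: [1, 4, 6]
CONFLICT (empty clause)

Answer: CONFLICT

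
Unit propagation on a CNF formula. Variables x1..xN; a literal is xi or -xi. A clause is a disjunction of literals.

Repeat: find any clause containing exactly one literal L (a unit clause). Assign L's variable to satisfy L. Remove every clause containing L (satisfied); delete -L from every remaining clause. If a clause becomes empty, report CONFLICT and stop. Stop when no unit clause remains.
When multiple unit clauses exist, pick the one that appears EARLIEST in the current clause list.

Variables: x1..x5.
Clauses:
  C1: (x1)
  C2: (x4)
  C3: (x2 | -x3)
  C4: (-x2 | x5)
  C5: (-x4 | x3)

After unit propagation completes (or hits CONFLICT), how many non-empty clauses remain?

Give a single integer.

Answer: 0

Derivation:
unit clause [1] forces x1=T; simplify:
  satisfied 1 clause(s); 4 remain; assigned so far: [1]
unit clause [4] forces x4=T; simplify:
  drop -4 from [-4, 3] -> [3]
  satisfied 1 clause(s); 3 remain; assigned so far: [1, 4]
unit clause [3] forces x3=T; simplify:
  drop -3 from [2, -3] -> [2]
  satisfied 1 clause(s); 2 remain; assigned so far: [1, 3, 4]
unit clause [2] forces x2=T; simplify:
  drop -2 from [-2, 5] -> [5]
  satisfied 1 clause(s); 1 remain; assigned so far: [1, 2, 3, 4]
unit clause [5] forces x5=T; simplify:
  satisfied 1 clause(s); 0 remain; assigned so far: [1, 2, 3, 4, 5]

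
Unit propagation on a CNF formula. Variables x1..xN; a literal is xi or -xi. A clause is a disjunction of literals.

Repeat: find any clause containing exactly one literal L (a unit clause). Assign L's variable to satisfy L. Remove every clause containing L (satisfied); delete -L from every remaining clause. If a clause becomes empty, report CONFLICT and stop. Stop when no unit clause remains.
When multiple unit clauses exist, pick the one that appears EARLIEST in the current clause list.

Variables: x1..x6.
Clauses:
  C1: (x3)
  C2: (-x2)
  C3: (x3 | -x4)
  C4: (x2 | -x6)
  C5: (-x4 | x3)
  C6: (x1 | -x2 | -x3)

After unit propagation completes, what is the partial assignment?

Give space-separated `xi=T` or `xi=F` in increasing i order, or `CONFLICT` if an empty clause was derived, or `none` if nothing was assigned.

unit clause [3] forces x3=T; simplify:
  drop -3 from [1, -2, -3] -> [1, -2]
  satisfied 3 clause(s); 3 remain; assigned so far: [3]
unit clause [-2] forces x2=F; simplify:
  drop 2 from [2, -6] -> [-6]
  satisfied 2 clause(s); 1 remain; assigned so far: [2, 3]
unit clause [-6] forces x6=F; simplify:
  satisfied 1 clause(s); 0 remain; assigned so far: [2, 3, 6]

Answer: x2=F x3=T x6=F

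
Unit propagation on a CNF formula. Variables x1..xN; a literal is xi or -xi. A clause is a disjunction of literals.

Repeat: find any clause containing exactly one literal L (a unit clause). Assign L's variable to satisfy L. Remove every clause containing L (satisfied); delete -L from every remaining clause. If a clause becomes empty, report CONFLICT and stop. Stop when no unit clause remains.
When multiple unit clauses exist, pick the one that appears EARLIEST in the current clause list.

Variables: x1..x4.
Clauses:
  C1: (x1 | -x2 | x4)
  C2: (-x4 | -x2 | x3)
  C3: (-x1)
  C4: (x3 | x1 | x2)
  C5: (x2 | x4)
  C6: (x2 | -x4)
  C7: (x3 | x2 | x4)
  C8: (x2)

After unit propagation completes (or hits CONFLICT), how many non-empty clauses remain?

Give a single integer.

Answer: 0

Derivation:
unit clause [-1] forces x1=F; simplify:
  drop 1 from [1, -2, 4] -> [-2, 4]
  drop 1 from [3, 1, 2] -> [3, 2]
  satisfied 1 clause(s); 7 remain; assigned so far: [1]
unit clause [2] forces x2=T; simplify:
  drop -2 from [-2, 4] -> [4]
  drop -2 from [-4, -2, 3] -> [-4, 3]
  satisfied 5 clause(s); 2 remain; assigned so far: [1, 2]
unit clause [4] forces x4=T; simplify:
  drop -4 from [-4, 3] -> [3]
  satisfied 1 clause(s); 1 remain; assigned so far: [1, 2, 4]
unit clause [3] forces x3=T; simplify:
  satisfied 1 clause(s); 0 remain; assigned so far: [1, 2, 3, 4]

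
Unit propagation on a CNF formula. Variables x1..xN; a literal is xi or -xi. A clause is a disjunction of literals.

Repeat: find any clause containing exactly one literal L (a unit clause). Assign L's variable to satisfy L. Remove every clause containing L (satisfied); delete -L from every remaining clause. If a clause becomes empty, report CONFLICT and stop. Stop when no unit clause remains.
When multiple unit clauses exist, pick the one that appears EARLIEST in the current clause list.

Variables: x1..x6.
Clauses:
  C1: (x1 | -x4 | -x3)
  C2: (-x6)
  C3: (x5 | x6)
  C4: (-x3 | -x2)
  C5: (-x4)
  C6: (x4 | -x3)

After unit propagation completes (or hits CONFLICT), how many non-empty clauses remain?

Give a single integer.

Answer: 0

Derivation:
unit clause [-6] forces x6=F; simplify:
  drop 6 from [5, 6] -> [5]
  satisfied 1 clause(s); 5 remain; assigned so far: [6]
unit clause [5] forces x5=T; simplify:
  satisfied 1 clause(s); 4 remain; assigned so far: [5, 6]
unit clause [-4] forces x4=F; simplify:
  drop 4 from [4, -3] -> [-3]
  satisfied 2 clause(s); 2 remain; assigned so far: [4, 5, 6]
unit clause [-3] forces x3=F; simplify:
  satisfied 2 clause(s); 0 remain; assigned so far: [3, 4, 5, 6]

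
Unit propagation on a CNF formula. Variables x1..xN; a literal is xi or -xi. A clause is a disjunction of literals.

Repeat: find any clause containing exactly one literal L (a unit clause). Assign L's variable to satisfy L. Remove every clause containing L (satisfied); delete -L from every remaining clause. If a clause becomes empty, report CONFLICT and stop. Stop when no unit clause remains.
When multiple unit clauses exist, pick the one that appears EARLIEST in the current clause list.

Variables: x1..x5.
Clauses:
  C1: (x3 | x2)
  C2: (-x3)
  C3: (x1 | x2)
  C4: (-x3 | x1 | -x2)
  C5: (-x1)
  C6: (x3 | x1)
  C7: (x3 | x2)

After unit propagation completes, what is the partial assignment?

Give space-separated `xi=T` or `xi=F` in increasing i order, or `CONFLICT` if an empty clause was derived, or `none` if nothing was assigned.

Answer: CONFLICT

Derivation:
unit clause [-3] forces x3=F; simplify:
  drop 3 from [3, 2] -> [2]
  drop 3 from [3, 1] -> [1]
  drop 3 from [3, 2] -> [2]
  satisfied 2 clause(s); 5 remain; assigned so far: [3]
unit clause [2] forces x2=T; simplify:
  satisfied 3 clause(s); 2 remain; assigned so far: [2, 3]
unit clause [-1] forces x1=F; simplify:
  drop 1 from [1] -> [] (empty!)
  satisfied 1 clause(s); 1 remain; assigned so far: [1, 2, 3]
CONFLICT (empty clause)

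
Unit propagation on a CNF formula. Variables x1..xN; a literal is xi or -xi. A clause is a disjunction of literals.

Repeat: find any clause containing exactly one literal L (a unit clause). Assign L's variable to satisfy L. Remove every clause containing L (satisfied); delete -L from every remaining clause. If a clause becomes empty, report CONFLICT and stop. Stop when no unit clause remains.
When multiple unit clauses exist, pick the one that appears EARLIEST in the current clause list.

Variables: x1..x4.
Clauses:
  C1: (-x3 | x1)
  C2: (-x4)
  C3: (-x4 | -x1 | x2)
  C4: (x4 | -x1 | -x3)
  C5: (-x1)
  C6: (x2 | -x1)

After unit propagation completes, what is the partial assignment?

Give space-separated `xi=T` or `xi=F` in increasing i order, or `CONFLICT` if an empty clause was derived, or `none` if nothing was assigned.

unit clause [-4] forces x4=F; simplify:
  drop 4 from [4, -1, -3] -> [-1, -3]
  satisfied 2 clause(s); 4 remain; assigned so far: [4]
unit clause [-1] forces x1=F; simplify:
  drop 1 from [-3, 1] -> [-3]
  satisfied 3 clause(s); 1 remain; assigned so far: [1, 4]
unit clause [-3] forces x3=F; simplify:
  satisfied 1 clause(s); 0 remain; assigned so far: [1, 3, 4]

Answer: x1=F x3=F x4=F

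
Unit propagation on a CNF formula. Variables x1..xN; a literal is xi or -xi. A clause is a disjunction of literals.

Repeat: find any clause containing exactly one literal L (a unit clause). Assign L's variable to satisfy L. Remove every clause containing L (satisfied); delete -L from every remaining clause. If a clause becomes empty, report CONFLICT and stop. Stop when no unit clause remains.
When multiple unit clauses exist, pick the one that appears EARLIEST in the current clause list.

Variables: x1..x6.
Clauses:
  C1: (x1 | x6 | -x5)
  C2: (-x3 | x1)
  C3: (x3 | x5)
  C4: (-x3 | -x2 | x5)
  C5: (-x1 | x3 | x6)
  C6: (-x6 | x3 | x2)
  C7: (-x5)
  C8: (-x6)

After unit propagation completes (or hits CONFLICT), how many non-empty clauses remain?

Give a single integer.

Answer: 0

Derivation:
unit clause [-5] forces x5=F; simplify:
  drop 5 from [3, 5] -> [3]
  drop 5 from [-3, -2, 5] -> [-3, -2]
  satisfied 2 clause(s); 6 remain; assigned so far: [5]
unit clause [3] forces x3=T; simplify:
  drop -3 from [-3, 1] -> [1]
  drop -3 from [-3, -2] -> [-2]
  satisfied 3 clause(s); 3 remain; assigned so far: [3, 5]
unit clause [1] forces x1=T; simplify:
  satisfied 1 clause(s); 2 remain; assigned so far: [1, 3, 5]
unit clause [-2] forces x2=F; simplify:
  satisfied 1 clause(s); 1 remain; assigned so far: [1, 2, 3, 5]
unit clause [-6] forces x6=F; simplify:
  satisfied 1 clause(s); 0 remain; assigned so far: [1, 2, 3, 5, 6]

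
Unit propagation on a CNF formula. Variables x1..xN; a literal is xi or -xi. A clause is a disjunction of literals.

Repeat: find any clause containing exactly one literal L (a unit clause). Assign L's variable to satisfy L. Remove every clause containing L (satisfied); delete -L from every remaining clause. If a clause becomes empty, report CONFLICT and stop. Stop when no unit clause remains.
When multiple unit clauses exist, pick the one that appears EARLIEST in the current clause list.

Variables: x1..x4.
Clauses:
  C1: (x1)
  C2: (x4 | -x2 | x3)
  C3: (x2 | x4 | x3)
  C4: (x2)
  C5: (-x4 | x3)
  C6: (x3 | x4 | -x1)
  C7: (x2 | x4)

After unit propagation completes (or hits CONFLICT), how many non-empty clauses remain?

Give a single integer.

Answer: 3

Derivation:
unit clause [1] forces x1=T; simplify:
  drop -1 from [3, 4, -1] -> [3, 4]
  satisfied 1 clause(s); 6 remain; assigned so far: [1]
unit clause [2] forces x2=T; simplify:
  drop -2 from [4, -2, 3] -> [4, 3]
  satisfied 3 clause(s); 3 remain; assigned so far: [1, 2]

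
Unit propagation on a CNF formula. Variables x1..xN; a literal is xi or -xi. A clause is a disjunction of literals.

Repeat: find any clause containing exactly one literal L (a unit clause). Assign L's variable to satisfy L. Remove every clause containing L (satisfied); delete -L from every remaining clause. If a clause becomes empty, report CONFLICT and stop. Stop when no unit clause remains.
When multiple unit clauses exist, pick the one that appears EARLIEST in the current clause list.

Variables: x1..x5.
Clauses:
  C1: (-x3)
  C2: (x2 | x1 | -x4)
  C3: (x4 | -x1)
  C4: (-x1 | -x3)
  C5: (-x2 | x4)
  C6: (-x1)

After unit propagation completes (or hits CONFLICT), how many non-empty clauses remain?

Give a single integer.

unit clause [-3] forces x3=F; simplify:
  satisfied 2 clause(s); 4 remain; assigned so far: [3]
unit clause [-1] forces x1=F; simplify:
  drop 1 from [2, 1, -4] -> [2, -4]
  satisfied 2 clause(s); 2 remain; assigned so far: [1, 3]

Answer: 2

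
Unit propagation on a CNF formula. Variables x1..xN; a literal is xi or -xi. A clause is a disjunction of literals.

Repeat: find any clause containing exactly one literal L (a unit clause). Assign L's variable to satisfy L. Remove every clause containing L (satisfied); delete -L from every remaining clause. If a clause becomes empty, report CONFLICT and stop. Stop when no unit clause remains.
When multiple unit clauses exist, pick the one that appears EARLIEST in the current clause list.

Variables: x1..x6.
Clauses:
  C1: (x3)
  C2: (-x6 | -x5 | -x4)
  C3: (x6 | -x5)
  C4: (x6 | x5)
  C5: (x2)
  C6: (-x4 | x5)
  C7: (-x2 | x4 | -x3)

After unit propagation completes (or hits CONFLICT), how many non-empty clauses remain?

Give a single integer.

Answer: 0

Derivation:
unit clause [3] forces x3=T; simplify:
  drop -3 from [-2, 4, -3] -> [-2, 4]
  satisfied 1 clause(s); 6 remain; assigned so far: [3]
unit clause [2] forces x2=T; simplify:
  drop -2 from [-2, 4] -> [4]
  satisfied 1 clause(s); 5 remain; assigned so far: [2, 3]
unit clause [4] forces x4=T; simplify:
  drop -4 from [-6, -5, -4] -> [-6, -5]
  drop -4 from [-4, 5] -> [5]
  satisfied 1 clause(s); 4 remain; assigned so far: [2, 3, 4]
unit clause [5] forces x5=T; simplify:
  drop -5 from [-6, -5] -> [-6]
  drop -5 from [6, -5] -> [6]
  satisfied 2 clause(s); 2 remain; assigned so far: [2, 3, 4, 5]
unit clause [-6] forces x6=F; simplify:
  drop 6 from [6] -> [] (empty!)
  satisfied 1 clause(s); 1 remain; assigned so far: [2, 3, 4, 5, 6]
CONFLICT (empty clause)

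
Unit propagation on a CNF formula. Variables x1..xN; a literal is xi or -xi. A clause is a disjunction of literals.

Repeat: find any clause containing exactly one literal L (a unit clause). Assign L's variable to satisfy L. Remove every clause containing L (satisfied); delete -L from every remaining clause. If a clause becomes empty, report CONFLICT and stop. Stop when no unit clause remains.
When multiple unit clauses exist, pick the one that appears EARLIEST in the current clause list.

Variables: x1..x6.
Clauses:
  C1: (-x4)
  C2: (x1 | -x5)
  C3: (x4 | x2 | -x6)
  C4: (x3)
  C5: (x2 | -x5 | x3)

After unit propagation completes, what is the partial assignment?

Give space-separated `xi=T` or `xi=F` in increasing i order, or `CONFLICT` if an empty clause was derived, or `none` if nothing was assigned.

Answer: x3=T x4=F

Derivation:
unit clause [-4] forces x4=F; simplify:
  drop 4 from [4, 2, -6] -> [2, -6]
  satisfied 1 clause(s); 4 remain; assigned so far: [4]
unit clause [3] forces x3=T; simplify:
  satisfied 2 clause(s); 2 remain; assigned so far: [3, 4]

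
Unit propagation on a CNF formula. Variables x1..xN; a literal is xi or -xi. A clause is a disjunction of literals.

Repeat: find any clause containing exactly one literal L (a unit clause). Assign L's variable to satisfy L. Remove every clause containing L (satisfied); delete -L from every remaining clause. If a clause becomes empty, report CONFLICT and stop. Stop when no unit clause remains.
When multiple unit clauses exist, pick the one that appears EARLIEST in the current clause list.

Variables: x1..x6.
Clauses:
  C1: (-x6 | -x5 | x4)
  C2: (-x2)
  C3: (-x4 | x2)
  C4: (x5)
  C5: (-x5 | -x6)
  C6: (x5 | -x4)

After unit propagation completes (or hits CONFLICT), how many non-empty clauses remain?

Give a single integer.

unit clause [-2] forces x2=F; simplify:
  drop 2 from [-4, 2] -> [-4]
  satisfied 1 clause(s); 5 remain; assigned so far: [2]
unit clause [-4] forces x4=F; simplify:
  drop 4 from [-6, -5, 4] -> [-6, -5]
  satisfied 2 clause(s); 3 remain; assigned so far: [2, 4]
unit clause [5] forces x5=T; simplify:
  drop -5 from [-6, -5] -> [-6]
  drop -5 from [-5, -6] -> [-6]
  satisfied 1 clause(s); 2 remain; assigned so far: [2, 4, 5]
unit clause [-6] forces x6=F; simplify:
  satisfied 2 clause(s); 0 remain; assigned so far: [2, 4, 5, 6]

Answer: 0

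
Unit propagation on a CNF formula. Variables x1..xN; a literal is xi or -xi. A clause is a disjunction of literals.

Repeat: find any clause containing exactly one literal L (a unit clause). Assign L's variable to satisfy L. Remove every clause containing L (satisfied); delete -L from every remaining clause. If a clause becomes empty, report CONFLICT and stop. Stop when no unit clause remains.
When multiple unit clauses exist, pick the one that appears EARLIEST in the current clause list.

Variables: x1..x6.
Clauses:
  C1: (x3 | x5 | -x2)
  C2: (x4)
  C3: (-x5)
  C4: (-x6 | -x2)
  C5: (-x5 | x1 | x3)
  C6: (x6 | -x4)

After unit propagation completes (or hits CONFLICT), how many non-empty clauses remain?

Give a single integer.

Answer: 0

Derivation:
unit clause [4] forces x4=T; simplify:
  drop -4 from [6, -4] -> [6]
  satisfied 1 clause(s); 5 remain; assigned so far: [4]
unit clause [-5] forces x5=F; simplify:
  drop 5 from [3, 5, -2] -> [3, -2]
  satisfied 2 clause(s); 3 remain; assigned so far: [4, 5]
unit clause [6] forces x6=T; simplify:
  drop -6 from [-6, -2] -> [-2]
  satisfied 1 clause(s); 2 remain; assigned so far: [4, 5, 6]
unit clause [-2] forces x2=F; simplify:
  satisfied 2 clause(s); 0 remain; assigned so far: [2, 4, 5, 6]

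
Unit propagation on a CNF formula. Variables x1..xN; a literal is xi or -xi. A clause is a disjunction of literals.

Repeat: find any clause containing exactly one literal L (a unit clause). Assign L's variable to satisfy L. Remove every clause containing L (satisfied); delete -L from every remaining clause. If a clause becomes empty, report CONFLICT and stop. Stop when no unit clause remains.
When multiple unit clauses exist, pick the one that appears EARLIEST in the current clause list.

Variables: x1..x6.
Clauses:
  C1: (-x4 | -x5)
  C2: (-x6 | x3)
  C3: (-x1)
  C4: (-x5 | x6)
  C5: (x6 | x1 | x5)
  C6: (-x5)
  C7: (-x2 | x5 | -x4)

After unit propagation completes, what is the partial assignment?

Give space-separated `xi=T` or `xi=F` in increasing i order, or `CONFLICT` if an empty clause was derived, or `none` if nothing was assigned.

Answer: x1=F x3=T x5=F x6=T

Derivation:
unit clause [-1] forces x1=F; simplify:
  drop 1 from [6, 1, 5] -> [6, 5]
  satisfied 1 clause(s); 6 remain; assigned so far: [1]
unit clause [-5] forces x5=F; simplify:
  drop 5 from [6, 5] -> [6]
  drop 5 from [-2, 5, -4] -> [-2, -4]
  satisfied 3 clause(s); 3 remain; assigned so far: [1, 5]
unit clause [6] forces x6=T; simplify:
  drop -6 from [-6, 3] -> [3]
  satisfied 1 clause(s); 2 remain; assigned so far: [1, 5, 6]
unit clause [3] forces x3=T; simplify:
  satisfied 1 clause(s); 1 remain; assigned so far: [1, 3, 5, 6]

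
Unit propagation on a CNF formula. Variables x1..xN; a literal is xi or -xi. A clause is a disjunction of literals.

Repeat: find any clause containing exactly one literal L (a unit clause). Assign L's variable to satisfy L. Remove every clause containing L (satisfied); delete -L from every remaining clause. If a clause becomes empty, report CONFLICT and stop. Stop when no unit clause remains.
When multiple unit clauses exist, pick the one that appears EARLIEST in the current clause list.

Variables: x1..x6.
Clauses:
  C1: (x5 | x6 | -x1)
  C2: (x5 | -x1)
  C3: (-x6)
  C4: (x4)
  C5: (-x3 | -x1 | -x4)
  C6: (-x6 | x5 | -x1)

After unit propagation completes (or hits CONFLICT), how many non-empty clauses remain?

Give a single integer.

unit clause [-6] forces x6=F; simplify:
  drop 6 from [5, 6, -1] -> [5, -1]
  satisfied 2 clause(s); 4 remain; assigned so far: [6]
unit clause [4] forces x4=T; simplify:
  drop -4 from [-3, -1, -4] -> [-3, -1]
  satisfied 1 clause(s); 3 remain; assigned so far: [4, 6]

Answer: 3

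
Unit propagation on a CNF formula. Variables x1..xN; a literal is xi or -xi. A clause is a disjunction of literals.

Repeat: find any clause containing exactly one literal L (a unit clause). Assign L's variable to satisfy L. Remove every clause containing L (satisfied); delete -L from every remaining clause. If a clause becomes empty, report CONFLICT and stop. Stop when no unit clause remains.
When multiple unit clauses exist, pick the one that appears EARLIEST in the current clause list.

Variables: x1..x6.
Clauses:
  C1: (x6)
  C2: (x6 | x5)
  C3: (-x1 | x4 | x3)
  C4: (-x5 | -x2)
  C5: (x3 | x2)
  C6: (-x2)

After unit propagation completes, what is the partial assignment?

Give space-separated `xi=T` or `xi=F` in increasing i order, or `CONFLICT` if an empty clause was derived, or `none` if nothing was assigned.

Answer: x2=F x3=T x6=T

Derivation:
unit clause [6] forces x6=T; simplify:
  satisfied 2 clause(s); 4 remain; assigned so far: [6]
unit clause [-2] forces x2=F; simplify:
  drop 2 from [3, 2] -> [3]
  satisfied 2 clause(s); 2 remain; assigned so far: [2, 6]
unit clause [3] forces x3=T; simplify:
  satisfied 2 clause(s); 0 remain; assigned so far: [2, 3, 6]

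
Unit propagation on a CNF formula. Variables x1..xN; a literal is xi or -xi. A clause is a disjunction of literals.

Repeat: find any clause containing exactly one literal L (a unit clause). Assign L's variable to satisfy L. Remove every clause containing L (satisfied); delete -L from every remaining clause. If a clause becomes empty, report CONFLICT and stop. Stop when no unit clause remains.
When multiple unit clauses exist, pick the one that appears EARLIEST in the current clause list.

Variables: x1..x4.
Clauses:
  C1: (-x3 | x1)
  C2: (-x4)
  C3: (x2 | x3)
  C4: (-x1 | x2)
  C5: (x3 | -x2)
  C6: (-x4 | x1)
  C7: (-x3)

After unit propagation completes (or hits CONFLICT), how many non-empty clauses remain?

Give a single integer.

Answer: 0

Derivation:
unit clause [-4] forces x4=F; simplify:
  satisfied 2 clause(s); 5 remain; assigned so far: [4]
unit clause [-3] forces x3=F; simplify:
  drop 3 from [2, 3] -> [2]
  drop 3 from [3, -2] -> [-2]
  satisfied 2 clause(s); 3 remain; assigned so far: [3, 4]
unit clause [2] forces x2=T; simplify:
  drop -2 from [-2] -> [] (empty!)
  satisfied 2 clause(s); 1 remain; assigned so far: [2, 3, 4]
CONFLICT (empty clause)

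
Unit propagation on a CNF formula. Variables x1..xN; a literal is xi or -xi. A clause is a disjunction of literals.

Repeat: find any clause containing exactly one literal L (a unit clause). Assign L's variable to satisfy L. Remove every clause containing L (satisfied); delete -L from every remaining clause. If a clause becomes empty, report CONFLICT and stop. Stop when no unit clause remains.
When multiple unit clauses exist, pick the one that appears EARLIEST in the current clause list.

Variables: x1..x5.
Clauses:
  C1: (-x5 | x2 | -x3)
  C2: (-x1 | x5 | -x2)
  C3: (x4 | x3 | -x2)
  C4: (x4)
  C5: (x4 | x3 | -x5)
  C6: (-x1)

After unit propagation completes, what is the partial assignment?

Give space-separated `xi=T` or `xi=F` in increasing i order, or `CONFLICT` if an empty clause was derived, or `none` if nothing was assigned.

Answer: x1=F x4=T

Derivation:
unit clause [4] forces x4=T; simplify:
  satisfied 3 clause(s); 3 remain; assigned so far: [4]
unit clause [-1] forces x1=F; simplify:
  satisfied 2 clause(s); 1 remain; assigned so far: [1, 4]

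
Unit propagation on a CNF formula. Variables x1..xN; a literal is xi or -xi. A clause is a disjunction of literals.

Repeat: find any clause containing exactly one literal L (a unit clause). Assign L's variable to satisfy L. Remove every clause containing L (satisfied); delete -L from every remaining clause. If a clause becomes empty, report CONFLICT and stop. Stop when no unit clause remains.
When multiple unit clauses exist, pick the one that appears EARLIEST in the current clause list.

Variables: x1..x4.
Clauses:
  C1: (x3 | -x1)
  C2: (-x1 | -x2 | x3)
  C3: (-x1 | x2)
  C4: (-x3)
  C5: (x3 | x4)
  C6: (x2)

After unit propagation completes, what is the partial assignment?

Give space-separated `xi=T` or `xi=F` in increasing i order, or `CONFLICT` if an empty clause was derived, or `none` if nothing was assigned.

Answer: x1=F x2=T x3=F x4=T

Derivation:
unit clause [-3] forces x3=F; simplify:
  drop 3 from [3, -1] -> [-1]
  drop 3 from [-1, -2, 3] -> [-1, -2]
  drop 3 from [3, 4] -> [4]
  satisfied 1 clause(s); 5 remain; assigned so far: [3]
unit clause [-1] forces x1=F; simplify:
  satisfied 3 clause(s); 2 remain; assigned so far: [1, 3]
unit clause [4] forces x4=T; simplify:
  satisfied 1 clause(s); 1 remain; assigned so far: [1, 3, 4]
unit clause [2] forces x2=T; simplify:
  satisfied 1 clause(s); 0 remain; assigned so far: [1, 2, 3, 4]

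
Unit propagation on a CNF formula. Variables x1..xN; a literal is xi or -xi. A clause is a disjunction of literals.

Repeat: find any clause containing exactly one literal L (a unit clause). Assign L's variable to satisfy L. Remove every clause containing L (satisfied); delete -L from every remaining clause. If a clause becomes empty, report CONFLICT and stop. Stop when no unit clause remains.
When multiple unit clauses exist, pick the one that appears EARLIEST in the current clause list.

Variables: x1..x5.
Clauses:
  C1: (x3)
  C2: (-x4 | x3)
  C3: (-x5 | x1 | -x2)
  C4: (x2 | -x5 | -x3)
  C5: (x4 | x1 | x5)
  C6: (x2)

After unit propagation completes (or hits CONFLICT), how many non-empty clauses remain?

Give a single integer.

unit clause [3] forces x3=T; simplify:
  drop -3 from [2, -5, -3] -> [2, -5]
  satisfied 2 clause(s); 4 remain; assigned so far: [3]
unit clause [2] forces x2=T; simplify:
  drop -2 from [-5, 1, -2] -> [-5, 1]
  satisfied 2 clause(s); 2 remain; assigned so far: [2, 3]

Answer: 2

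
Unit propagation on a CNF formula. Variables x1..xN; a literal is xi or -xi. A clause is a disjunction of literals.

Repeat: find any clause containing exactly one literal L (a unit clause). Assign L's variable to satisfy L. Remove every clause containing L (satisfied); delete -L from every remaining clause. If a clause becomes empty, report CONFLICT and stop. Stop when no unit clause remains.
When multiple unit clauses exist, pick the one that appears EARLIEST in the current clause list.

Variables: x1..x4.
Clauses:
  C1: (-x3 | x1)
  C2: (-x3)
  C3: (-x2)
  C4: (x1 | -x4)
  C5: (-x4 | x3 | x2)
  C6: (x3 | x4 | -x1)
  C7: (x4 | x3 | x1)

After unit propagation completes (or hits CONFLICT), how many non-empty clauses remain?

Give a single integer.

unit clause [-3] forces x3=F; simplify:
  drop 3 from [-4, 3, 2] -> [-4, 2]
  drop 3 from [3, 4, -1] -> [4, -1]
  drop 3 from [4, 3, 1] -> [4, 1]
  satisfied 2 clause(s); 5 remain; assigned so far: [3]
unit clause [-2] forces x2=F; simplify:
  drop 2 from [-4, 2] -> [-4]
  satisfied 1 clause(s); 4 remain; assigned so far: [2, 3]
unit clause [-4] forces x4=F; simplify:
  drop 4 from [4, -1] -> [-1]
  drop 4 from [4, 1] -> [1]
  satisfied 2 clause(s); 2 remain; assigned so far: [2, 3, 4]
unit clause [-1] forces x1=F; simplify:
  drop 1 from [1] -> [] (empty!)
  satisfied 1 clause(s); 1 remain; assigned so far: [1, 2, 3, 4]
CONFLICT (empty clause)

Answer: 0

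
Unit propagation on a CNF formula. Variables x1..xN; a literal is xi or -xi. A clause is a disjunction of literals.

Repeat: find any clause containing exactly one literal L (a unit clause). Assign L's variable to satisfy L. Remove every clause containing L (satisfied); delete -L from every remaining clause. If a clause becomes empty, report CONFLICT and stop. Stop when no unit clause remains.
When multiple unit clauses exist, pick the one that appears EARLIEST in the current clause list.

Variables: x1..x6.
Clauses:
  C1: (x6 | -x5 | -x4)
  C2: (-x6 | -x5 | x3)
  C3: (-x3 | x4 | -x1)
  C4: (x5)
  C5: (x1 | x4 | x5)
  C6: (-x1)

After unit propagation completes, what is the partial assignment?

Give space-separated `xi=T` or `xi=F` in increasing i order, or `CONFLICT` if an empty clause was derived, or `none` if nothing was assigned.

Answer: x1=F x5=T

Derivation:
unit clause [5] forces x5=T; simplify:
  drop -5 from [6, -5, -4] -> [6, -4]
  drop -5 from [-6, -5, 3] -> [-6, 3]
  satisfied 2 clause(s); 4 remain; assigned so far: [5]
unit clause [-1] forces x1=F; simplify:
  satisfied 2 clause(s); 2 remain; assigned so far: [1, 5]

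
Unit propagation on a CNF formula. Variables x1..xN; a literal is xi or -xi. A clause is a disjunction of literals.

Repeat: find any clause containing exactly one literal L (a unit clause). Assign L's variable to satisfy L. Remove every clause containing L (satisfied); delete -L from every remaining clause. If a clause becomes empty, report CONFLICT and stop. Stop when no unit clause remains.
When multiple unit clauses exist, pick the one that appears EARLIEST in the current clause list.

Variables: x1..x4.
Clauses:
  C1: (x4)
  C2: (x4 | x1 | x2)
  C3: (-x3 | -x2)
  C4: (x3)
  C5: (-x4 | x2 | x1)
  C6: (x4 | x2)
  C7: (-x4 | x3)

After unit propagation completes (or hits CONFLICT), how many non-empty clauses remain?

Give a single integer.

Answer: 0

Derivation:
unit clause [4] forces x4=T; simplify:
  drop -4 from [-4, 2, 1] -> [2, 1]
  drop -4 from [-4, 3] -> [3]
  satisfied 3 clause(s); 4 remain; assigned so far: [4]
unit clause [3] forces x3=T; simplify:
  drop -3 from [-3, -2] -> [-2]
  satisfied 2 clause(s); 2 remain; assigned so far: [3, 4]
unit clause [-2] forces x2=F; simplify:
  drop 2 from [2, 1] -> [1]
  satisfied 1 clause(s); 1 remain; assigned so far: [2, 3, 4]
unit clause [1] forces x1=T; simplify:
  satisfied 1 clause(s); 0 remain; assigned so far: [1, 2, 3, 4]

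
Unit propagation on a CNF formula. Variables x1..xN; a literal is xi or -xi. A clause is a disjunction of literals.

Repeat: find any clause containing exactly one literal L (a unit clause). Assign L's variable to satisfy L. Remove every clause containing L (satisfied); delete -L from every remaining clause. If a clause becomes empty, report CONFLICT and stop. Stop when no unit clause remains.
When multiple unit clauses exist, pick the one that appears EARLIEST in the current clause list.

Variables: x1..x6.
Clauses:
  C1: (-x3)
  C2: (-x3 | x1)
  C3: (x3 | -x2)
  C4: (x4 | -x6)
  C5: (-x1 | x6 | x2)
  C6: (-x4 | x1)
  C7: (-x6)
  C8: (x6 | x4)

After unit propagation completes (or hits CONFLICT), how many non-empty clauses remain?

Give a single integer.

unit clause [-3] forces x3=F; simplify:
  drop 3 from [3, -2] -> [-2]
  satisfied 2 clause(s); 6 remain; assigned so far: [3]
unit clause [-2] forces x2=F; simplify:
  drop 2 from [-1, 6, 2] -> [-1, 6]
  satisfied 1 clause(s); 5 remain; assigned so far: [2, 3]
unit clause [-6] forces x6=F; simplify:
  drop 6 from [-1, 6] -> [-1]
  drop 6 from [6, 4] -> [4]
  satisfied 2 clause(s); 3 remain; assigned so far: [2, 3, 6]
unit clause [-1] forces x1=F; simplify:
  drop 1 from [-4, 1] -> [-4]
  satisfied 1 clause(s); 2 remain; assigned so far: [1, 2, 3, 6]
unit clause [-4] forces x4=F; simplify:
  drop 4 from [4] -> [] (empty!)
  satisfied 1 clause(s); 1 remain; assigned so far: [1, 2, 3, 4, 6]
CONFLICT (empty clause)

Answer: 0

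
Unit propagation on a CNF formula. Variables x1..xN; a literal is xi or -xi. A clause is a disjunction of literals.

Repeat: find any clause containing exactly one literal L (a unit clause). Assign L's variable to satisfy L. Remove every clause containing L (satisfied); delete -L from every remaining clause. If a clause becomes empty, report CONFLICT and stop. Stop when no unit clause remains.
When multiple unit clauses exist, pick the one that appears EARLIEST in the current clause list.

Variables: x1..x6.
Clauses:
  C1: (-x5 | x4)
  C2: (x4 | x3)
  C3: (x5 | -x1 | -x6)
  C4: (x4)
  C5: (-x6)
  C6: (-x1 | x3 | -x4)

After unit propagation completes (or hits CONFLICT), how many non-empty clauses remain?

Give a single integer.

Answer: 1

Derivation:
unit clause [4] forces x4=T; simplify:
  drop -4 from [-1, 3, -4] -> [-1, 3]
  satisfied 3 clause(s); 3 remain; assigned so far: [4]
unit clause [-6] forces x6=F; simplify:
  satisfied 2 clause(s); 1 remain; assigned so far: [4, 6]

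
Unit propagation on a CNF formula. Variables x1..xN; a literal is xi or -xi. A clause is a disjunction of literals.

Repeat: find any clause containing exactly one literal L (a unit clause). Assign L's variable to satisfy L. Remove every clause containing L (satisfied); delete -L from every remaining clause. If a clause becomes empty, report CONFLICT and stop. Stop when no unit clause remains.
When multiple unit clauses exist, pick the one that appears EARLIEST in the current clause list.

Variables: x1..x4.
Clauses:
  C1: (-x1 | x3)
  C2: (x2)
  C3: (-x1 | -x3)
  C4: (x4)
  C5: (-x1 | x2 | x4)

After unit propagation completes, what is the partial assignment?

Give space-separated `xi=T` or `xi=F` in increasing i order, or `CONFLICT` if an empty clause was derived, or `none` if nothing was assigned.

unit clause [2] forces x2=T; simplify:
  satisfied 2 clause(s); 3 remain; assigned so far: [2]
unit clause [4] forces x4=T; simplify:
  satisfied 1 clause(s); 2 remain; assigned so far: [2, 4]

Answer: x2=T x4=T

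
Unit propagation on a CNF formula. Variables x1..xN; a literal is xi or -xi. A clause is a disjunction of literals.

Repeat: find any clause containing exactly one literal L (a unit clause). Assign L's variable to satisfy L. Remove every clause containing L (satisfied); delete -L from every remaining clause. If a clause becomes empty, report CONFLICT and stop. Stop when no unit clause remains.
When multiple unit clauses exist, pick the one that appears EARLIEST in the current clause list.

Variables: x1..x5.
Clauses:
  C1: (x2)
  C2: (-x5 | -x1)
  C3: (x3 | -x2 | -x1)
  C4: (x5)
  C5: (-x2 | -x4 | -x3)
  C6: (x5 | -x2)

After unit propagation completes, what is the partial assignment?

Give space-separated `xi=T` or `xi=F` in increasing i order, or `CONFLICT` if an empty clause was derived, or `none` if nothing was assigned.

unit clause [2] forces x2=T; simplify:
  drop -2 from [3, -2, -1] -> [3, -1]
  drop -2 from [-2, -4, -3] -> [-4, -3]
  drop -2 from [5, -2] -> [5]
  satisfied 1 clause(s); 5 remain; assigned so far: [2]
unit clause [5] forces x5=T; simplify:
  drop -5 from [-5, -1] -> [-1]
  satisfied 2 clause(s); 3 remain; assigned so far: [2, 5]
unit clause [-1] forces x1=F; simplify:
  satisfied 2 clause(s); 1 remain; assigned so far: [1, 2, 5]

Answer: x1=F x2=T x5=T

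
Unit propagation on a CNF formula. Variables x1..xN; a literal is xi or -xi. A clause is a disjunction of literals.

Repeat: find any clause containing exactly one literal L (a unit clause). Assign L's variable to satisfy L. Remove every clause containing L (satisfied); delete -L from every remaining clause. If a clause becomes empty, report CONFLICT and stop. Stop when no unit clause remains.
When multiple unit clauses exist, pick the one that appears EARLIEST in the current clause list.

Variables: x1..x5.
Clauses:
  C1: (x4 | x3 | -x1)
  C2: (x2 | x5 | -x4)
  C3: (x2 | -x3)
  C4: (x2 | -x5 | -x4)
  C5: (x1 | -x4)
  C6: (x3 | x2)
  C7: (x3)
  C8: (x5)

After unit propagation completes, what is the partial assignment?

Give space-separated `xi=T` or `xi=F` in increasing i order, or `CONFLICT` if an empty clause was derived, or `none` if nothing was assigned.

unit clause [3] forces x3=T; simplify:
  drop -3 from [2, -3] -> [2]
  satisfied 3 clause(s); 5 remain; assigned so far: [3]
unit clause [2] forces x2=T; simplify:
  satisfied 3 clause(s); 2 remain; assigned so far: [2, 3]
unit clause [5] forces x5=T; simplify:
  satisfied 1 clause(s); 1 remain; assigned so far: [2, 3, 5]

Answer: x2=T x3=T x5=T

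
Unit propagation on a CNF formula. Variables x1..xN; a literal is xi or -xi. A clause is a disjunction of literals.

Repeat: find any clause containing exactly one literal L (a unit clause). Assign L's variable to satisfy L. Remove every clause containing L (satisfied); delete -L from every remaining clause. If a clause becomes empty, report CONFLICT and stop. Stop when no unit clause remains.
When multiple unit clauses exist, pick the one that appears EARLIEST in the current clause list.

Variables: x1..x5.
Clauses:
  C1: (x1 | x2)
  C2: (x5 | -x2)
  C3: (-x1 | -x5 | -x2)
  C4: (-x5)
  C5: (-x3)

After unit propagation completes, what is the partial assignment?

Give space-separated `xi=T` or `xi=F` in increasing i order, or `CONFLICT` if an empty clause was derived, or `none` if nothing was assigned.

unit clause [-5] forces x5=F; simplify:
  drop 5 from [5, -2] -> [-2]
  satisfied 2 clause(s); 3 remain; assigned so far: [5]
unit clause [-2] forces x2=F; simplify:
  drop 2 from [1, 2] -> [1]
  satisfied 1 clause(s); 2 remain; assigned so far: [2, 5]
unit clause [1] forces x1=T; simplify:
  satisfied 1 clause(s); 1 remain; assigned so far: [1, 2, 5]
unit clause [-3] forces x3=F; simplify:
  satisfied 1 clause(s); 0 remain; assigned so far: [1, 2, 3, 5]

Answer: x1=T x2=F x3=F x5=F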